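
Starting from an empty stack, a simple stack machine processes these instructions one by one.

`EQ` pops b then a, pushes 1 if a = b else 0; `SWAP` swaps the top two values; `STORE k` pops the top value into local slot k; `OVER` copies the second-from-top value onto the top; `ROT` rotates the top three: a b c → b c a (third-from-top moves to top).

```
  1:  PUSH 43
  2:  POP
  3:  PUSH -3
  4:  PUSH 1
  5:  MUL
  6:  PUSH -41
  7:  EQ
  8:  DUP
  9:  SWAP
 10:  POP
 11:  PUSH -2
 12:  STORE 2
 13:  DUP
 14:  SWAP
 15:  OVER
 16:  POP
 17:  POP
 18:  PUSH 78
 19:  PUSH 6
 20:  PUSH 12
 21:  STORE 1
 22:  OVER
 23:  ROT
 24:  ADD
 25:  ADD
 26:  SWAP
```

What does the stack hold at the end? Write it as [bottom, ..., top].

[162, 0]

PUSH 43   [43]
POP       []
PUSH -3   [-3]
PUSH 1    [-3, 1]
MUL       [-3]
PUSH -41  [-3, -41]
EQ        [0]
DUP       [0, 0]
SWAP      [0, 0]
POP       [0]
PUSH -2   [0, -2]
STORE 2   [0]
DUP       [0, 0]
SWAP      [0, 0]
OVER      [0, 0, 0]
POP       [0, 0]
POP       [0]
PUSH 78   [0, 78]
PUSH 6    [0, 78, 6]
PUSH 12   [0, 78, 6, 12]
STORE 1   [0, 78, 6]
OVER      [0, 78, 6, 78]
ROT       [0, 6, 78, 78]
ADD       [0, 6, 156]
ADD       [0, 162]
SWAP      [162, 0]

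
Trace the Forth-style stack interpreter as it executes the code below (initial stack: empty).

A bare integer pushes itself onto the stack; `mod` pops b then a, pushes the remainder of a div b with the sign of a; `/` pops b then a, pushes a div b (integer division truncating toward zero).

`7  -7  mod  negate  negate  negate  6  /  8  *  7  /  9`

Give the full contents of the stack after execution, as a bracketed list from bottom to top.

[0, 9]

7      → 7
-7     → 7 -7
mod    → 0
negate → 0
negate → 0
negate → 0
6      → 0 6
/      → 0
8      → 0 8
*      → 0
7      → 0 7
/      → 0
9      → 0 9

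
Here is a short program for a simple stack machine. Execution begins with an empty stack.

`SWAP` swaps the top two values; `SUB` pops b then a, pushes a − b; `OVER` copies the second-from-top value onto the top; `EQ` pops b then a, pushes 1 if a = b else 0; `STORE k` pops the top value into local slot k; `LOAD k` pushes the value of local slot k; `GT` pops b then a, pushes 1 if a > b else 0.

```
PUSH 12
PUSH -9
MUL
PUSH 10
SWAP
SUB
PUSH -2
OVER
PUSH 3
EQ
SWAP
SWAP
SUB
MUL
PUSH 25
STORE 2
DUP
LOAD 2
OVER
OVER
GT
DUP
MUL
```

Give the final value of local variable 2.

25

PUSH 12  12
PUSH -9  12 -9
MUL      -108
PUSH 10  -108 10
SWAP     10 -108
SUB      118
PUSH -2  118 -2
OVER     118 -2 118
PUSH 3   118 -2 118 3
EQ       118 -2 0
SWAP     118 0 -2
SWAP     118 -2 0
SUB      118 -2
MUL      -236
PUSH 25  -236 25
STORE 2  -236
DUP      -236 -236
LOAD 2   -236 -236 25
OVER     -236 -236 25 -236
OVER     -236 -236 25 -236 25
GT       -236 -236 25 0
DUP      -236 -236 25 0 0
MUL      -236 -236 25 0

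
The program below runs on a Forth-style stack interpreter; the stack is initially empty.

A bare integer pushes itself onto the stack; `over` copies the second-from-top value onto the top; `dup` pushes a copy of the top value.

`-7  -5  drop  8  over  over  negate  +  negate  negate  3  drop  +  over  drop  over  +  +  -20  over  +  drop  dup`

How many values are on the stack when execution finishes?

2

-7     : -7
-5     : -7 -5
drop   : -7
8      : -7 8
over   : -7 8 -7
over   : -7 8 -7 8
negate : -7 8 -7 -8
+      : -7 8 -15
negate : -7 8 15
negate : -7 8 -15
3      : -7 8 -15 3
drop   : -7 8 -15
+      : -7 -7
over   : -7 -7 -7
drop   : -7 -7
over   : -7 -7 -7
+      : -7 -14
+      : -21
-20    : -21 -20
over   : -21 -20 -21
+      : -21 -41
drop   : -21
dup    : -21 -21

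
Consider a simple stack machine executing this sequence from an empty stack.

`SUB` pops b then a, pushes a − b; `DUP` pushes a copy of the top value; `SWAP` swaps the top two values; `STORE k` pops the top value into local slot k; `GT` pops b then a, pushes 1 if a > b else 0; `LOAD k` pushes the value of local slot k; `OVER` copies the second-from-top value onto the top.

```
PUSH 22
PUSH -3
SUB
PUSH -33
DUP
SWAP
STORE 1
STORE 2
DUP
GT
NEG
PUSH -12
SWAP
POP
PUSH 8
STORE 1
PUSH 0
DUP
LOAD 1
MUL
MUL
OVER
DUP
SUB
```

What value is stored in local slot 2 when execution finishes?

PUSH 22  -> [22]
PUSH -3  -> [22, -3]
SUB      -> [25]
PUSH -33 -> [25, -33]
DUP      -> [25, -33, -33]
SWAP     -> [25, -33, -33]
STORE 1  -> [25, -33]
STORE 2  -> [25]
DUP      -> [25, 25]
GT       -> [0]
NEG      -> [0]
PUSH -12 -> [0, -12]
SWAP     -> [-12, 0]
POP      -> [-12]
PUSH 8   -> [-12, 8]
STORE 1  -> [-12]
PUSH 0   -> [-12, 0]
DUP      -> [-12, 0, 0]
LOAD 1   -> [-12, 0, 0, 8]
MUL      -> [-12, 0, 0]
MUL      -> [-12, 0]
OVER     -> [-12, 0, -12]
DUP      -> [-12, 0, -12, -12]
SUB      -> [-12, 0, 0]

-33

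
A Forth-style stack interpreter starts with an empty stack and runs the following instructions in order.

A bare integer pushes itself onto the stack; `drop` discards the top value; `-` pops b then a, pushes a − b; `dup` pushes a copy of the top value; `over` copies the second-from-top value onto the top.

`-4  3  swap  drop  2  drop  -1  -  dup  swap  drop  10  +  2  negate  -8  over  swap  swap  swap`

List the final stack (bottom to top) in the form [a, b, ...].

-4     -> [-4]
3      -> [-4, 3]
swap   -> [3, -4]
drop   -> [3]
2      -> [3, 2]
drop   -> [3]
-1     -> [3, -1]
-      -> [4]
dup    -> [4, 4]
swap   -> [4, 4]
drop   -> [4]
10     -> [4, 10]
+      -> [14]
2      -> [14, 2]
negate -> [14, -2]
-8     -> [14, -2, -8]
over   -> [14, -2, -8, -2]
swap   -> [14, -2, -2, -8]
swap   -> [14, -2, -8, -2]
swap   -> [14, -2, -2, -8]

[14, -2, -2, -8]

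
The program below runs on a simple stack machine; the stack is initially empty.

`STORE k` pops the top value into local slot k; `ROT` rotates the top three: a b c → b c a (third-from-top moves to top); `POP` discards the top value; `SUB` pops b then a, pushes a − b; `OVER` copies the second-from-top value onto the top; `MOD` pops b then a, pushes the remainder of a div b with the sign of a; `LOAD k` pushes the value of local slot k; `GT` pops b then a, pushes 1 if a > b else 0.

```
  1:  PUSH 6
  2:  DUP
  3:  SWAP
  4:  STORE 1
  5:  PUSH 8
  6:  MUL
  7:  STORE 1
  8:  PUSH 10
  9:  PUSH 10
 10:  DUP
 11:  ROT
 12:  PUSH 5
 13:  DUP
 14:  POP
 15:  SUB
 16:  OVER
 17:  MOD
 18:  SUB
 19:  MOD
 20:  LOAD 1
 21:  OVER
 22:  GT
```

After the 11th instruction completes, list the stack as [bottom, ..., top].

PUSH 6   [6]
DUP      [6, 6]
SWAP     [6, 6]
STORE 1  [6]
PUSH 8   [6, 8]
MUL      [48]
STORE 1  []
PUSH 10  [10]
PUSH 10  [10, 10]
DUP      [10, 10, 10]
ROT      [10, 10, 10]

[10, 10, 10]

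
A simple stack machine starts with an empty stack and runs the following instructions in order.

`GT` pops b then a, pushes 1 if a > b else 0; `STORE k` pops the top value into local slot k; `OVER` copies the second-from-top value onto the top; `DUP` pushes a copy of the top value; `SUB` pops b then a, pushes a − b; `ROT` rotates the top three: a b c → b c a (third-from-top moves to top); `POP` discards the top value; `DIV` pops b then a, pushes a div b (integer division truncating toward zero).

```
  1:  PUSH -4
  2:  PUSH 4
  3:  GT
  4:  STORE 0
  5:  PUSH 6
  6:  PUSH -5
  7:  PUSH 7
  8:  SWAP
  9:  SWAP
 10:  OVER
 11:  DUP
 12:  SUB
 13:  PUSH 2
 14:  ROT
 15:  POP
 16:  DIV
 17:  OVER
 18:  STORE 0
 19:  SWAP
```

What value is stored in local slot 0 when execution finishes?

PUSH -4 : -4
PUSH 4  : -4 4
GT      : 0
STORE 0 : (empty)
PUSH 6  : 6
PUSH -5 : 6 -5
PUSH 7  : 6 -5 7
SWAP    : 6 7 -5
SWAP    : 6 -5 7
OVER    : 6 -5 7 -5
DUP     : 6 -5 7 -5 -5
SUB     : 6 -5 7 0
PUSH 2  : 6 -5 7 0 2
ROT     : 6 -5 0 2 7
POP     : 6 -5 0 2
DIV     : 6 -5 0
OVER    : 6 -5 0 -5
STORE 0 : 6 -5 0
SWAP    : 6 0 -5

-5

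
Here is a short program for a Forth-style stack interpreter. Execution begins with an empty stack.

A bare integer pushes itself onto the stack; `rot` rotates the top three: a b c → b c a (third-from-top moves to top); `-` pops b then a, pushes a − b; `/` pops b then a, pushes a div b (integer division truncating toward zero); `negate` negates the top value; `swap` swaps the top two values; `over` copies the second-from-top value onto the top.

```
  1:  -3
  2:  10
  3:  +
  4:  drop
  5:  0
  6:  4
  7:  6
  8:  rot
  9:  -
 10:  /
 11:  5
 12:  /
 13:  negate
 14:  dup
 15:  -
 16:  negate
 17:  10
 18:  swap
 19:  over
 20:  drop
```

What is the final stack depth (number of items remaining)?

2

-3      [-3]
10      [-3, 10]
+       [7]
drop    []
0       [0]
4       [0, 4]
6       [0, 4, 6]
rot     [4, 6, 0]
-       [4, 6]
/       [0]
5       [0, 5]
/       [0]
negate  [0]
dup     [0, 0]
-       [0]
negate  [0]
10      [0, 10]
swap    [10, 0]
over    [10, 0, 10]
drop    [10, 0]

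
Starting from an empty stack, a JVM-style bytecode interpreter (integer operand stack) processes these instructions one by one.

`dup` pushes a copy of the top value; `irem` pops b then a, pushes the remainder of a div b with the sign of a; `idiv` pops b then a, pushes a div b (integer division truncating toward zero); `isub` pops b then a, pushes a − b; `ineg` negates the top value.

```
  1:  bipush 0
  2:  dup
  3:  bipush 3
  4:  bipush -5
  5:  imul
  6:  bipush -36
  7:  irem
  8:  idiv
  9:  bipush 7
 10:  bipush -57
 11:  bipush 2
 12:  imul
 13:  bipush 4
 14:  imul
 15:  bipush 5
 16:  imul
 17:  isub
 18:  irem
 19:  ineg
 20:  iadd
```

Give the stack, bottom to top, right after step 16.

[0, 0, 7, -2280]

bipush 0   → 0
dup        → 0 0
bipush 3   → 0 0 3
bipush -5  → 0 0 3 -5
imul       → 0 0 -15
bipush -36 → 0 0 -15 -36
irem       → 0 0 -15
idiv       → 0 0
bipush 7   → 0 0 7
bipush -57 → 0 0 7 -57
bipush 2   → 0 0 7 -57 2
imul       → 0 0 7 -114
bipush 4   → 0 0 7 -114 4
imul       → 0 0 7 -456
bipush 5   → 0 0 7 -456 5
imul       → 0 0 7 -2280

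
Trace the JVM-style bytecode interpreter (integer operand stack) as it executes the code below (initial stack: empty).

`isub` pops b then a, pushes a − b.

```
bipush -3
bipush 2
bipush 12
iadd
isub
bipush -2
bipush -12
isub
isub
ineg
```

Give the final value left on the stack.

27

bipush -3   [-3]
bipush 2    [-3, 2]
bipush 12   [-3, 2, 12]
iadd        [-3, 14]
isub        [-17]
bipush -2   [-17, -2]
bipush -12  [-17, -2, -12]
isub        [-17, 10]
isub        [-27]
ineg        [27]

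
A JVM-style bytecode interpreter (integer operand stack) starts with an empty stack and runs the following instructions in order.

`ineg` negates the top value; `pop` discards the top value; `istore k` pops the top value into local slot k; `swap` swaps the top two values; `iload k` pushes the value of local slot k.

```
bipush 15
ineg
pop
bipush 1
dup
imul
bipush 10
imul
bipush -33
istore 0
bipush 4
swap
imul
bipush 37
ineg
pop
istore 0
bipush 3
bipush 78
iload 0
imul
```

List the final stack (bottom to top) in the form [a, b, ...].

[3, 3120]

bipush 15   15
ineg        -15
pop         (empty)
bipush 1    1
dup         1 1
imul        1
bipush 10   1 10
imul        10
bipush -33  10 -33
istore 0    10
bipush 4    10 4
swap        4 10
imul        40
bipush 37   40 37
ineg        40 -37
pop         40
istore 0    (empty)
bipush 3    3
bipush 78   3 78
iload 0     3 78 40
imul        3 3120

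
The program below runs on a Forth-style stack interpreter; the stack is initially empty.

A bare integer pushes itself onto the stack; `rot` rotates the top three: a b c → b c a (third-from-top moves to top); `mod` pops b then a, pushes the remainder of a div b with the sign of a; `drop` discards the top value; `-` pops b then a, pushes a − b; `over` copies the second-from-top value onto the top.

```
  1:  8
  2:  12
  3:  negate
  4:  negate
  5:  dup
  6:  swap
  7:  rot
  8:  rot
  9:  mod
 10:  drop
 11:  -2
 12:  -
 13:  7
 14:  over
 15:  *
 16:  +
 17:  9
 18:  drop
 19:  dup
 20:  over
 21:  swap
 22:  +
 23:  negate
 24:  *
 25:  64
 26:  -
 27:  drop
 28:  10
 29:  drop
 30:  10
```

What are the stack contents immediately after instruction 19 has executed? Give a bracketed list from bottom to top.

[112, 112]

8      → [8]
12     → [8, 12]
negate → [8, -12]
negate → [8, 12]
dup    → [8, 12, 12]
swap   → [8, 12, 12]
rot    → [12, 12, 8]
rot    → [12, 8, 12]
mod    → [12, 8]
drop   → [12]
-2     → [12, -2]
-      → [14]
7      → [14, 7]
over   → [14, 7, 14]
*      → [14, 98]
+      → [112]
9      → [112, 9]
drop   → [112]
dup    → [112, 112]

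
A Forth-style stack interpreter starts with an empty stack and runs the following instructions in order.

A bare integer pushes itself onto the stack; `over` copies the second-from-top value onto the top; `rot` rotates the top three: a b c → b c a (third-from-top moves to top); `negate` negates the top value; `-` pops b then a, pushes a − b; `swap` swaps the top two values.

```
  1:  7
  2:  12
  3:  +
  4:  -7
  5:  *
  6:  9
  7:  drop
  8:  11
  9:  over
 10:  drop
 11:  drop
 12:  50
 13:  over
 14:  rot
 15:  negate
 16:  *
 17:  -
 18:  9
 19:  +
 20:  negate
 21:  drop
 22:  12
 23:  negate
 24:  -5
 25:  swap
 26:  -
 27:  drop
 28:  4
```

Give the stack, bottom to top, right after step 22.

[12]

7       [7]
12      [7, 12]
+       [19]
-7      [19, -7]
*       [-133]
9       [-133, 9]
drop    [-133]
11      [-133, 11]
over    [-133, 11, -133]
drop    [-133, 11]
drop    [-133]
50      [-133, 50]
over    [-133, 50, -133]
rot     [50, -133, -133]
negate  [50, -133, 133]
*       [50, -17689]
-       [17739]
9       [17739, 9]
+       [17748]
negate  [-17748]
drop    []
12      [12]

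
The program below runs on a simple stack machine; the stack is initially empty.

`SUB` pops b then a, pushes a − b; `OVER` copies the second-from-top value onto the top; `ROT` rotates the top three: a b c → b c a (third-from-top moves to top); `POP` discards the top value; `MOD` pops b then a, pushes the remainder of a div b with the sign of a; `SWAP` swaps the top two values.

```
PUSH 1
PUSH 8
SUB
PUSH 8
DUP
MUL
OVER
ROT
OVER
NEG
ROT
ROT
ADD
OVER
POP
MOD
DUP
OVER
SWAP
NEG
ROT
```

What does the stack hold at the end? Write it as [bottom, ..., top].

PUSH 1 -> [1]
PUSH 8 -> [1, 8]
SUB    -> [-7]
PUSH 8 -> [-7, 8]
DUP    -> [-7, 8, 8]
MUL    -> [-7, 64]
OVER   -> [-7, 64, -7]
ROT    -> [64, -7, -7]
OVER   -> [64, -7, -7, -7]
NEG    -> [64, -7, -7, 7]
ROT    -> [64, -7, 7, -7]
ROT    -> [64, 7, -7, -7]
ADD    -> [64, 7, -14]
OVER   -> [64, 7, -14, 7]
POP    -> [64, 7, -14]
MOD    -> [64, 7]
DUP    -> [64, 7, 7]
OVER   -> [64, 7, 7, 7]
SWAP   -> [64, 7, 7, 7]
NEG    -> [64, 7, 7, -7]
ROT    -> [64, 7, -7, 7]

[64, 7, -7, 7]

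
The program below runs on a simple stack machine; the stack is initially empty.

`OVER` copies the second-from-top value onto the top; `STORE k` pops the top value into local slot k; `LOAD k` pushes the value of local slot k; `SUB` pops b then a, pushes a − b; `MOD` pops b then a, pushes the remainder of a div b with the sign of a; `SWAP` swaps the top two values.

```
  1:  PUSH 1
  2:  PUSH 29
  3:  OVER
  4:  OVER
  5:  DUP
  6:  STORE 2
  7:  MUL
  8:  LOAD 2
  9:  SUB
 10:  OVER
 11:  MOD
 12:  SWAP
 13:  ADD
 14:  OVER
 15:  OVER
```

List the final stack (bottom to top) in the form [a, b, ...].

PUSH 1  : 1
PUSH 29 : 1 29
OVER    : 1 29 1
OVER    : 1 29 1 29
DUP     : 1 29 1 29 29
STORE 2 : 1 29 1 29
MUL     : 1 29 29
LOAD 2  : 1 29 29 29
SUB     : 1 29 0
OVER    : 1 29 0 29
MOD     : 1 29 0
SWAP    : 1 0 29
ADD     : 1 29
OVER    : 1 29 1
OVER    : 1 29 1 29

[1, 29, 1, 29]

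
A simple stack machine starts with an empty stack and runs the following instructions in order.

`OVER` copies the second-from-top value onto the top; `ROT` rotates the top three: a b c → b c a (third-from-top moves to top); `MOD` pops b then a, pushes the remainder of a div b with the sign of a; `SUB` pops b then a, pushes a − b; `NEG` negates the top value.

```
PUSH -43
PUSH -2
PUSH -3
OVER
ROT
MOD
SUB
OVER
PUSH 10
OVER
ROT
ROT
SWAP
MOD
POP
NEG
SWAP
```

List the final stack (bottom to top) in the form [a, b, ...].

[-43, 43, -3]

PUSH -43 : [-43]
PUSH -2  : [-43, -2]
PUSH -3  : [-43, -2, -3]
OVER     : [-43, -2, -3, -2]
ROT      : [-43, -3, -2, -2]
MOD      : [-43, -3, 0]
SUB      : [-43, -3]
OVER     : [-43, -3, -43]
PUSH 10  : [-43, -3, -43, 10]
OVER     : [-43, -3, -43, 10, -43]
ROT      : [-43, -3, 10, -43, -43]
ROT      : [-43, -3, -43, -43, 10]
SWAP     : [-43, -3, -43, 10, -43]
MOD      : [-43, -3, -43, 10]
POP      : [-43, -3, -43]
NEG      : [-43, -3, 43]
SWAP     : [-43, 43, -3]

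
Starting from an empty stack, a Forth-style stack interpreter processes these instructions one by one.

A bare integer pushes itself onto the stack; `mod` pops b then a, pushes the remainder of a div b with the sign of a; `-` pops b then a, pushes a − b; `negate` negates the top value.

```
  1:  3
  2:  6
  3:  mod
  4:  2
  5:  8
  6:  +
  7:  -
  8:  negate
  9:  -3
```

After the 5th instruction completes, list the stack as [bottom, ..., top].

[3, 2, 8]

3    [3]
6    [3, 6]
mod  [3]
2    [3, 2]
8    [3, 2, 8]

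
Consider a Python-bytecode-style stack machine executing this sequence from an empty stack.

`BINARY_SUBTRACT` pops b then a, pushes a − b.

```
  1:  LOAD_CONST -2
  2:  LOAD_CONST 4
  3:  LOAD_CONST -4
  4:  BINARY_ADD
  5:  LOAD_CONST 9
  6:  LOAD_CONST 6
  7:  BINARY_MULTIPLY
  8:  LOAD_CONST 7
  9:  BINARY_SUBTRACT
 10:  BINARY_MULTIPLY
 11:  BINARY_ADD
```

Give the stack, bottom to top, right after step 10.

LOAD_CONST -2   → [-2]
LOAD_CONST 4    → [-2, 4]
LOAD_CONST -4   → [-2, 4, -4]
BINARY_ADD      → [-2, 0]
LOAD_CONST 9    → [-2, 0, 9]
LOAD_CONST 6    → [-2, 0, 9, 6]
BINARY_MULTIPLY → [-2, 0, 54]
LOAD_CONST 7    → [-2, 0, 54, 7]
BINARY_SUBTRACT → [-2, 0, 47]
BINARY_MULTIPLY → [-2, 0]

[-2, 0]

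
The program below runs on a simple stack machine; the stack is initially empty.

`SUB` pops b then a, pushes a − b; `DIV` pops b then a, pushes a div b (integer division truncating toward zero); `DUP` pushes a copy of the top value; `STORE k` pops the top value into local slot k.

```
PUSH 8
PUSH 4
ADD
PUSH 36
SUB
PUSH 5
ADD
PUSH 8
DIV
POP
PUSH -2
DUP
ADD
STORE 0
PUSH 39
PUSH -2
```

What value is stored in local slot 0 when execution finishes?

PUSH 8  -> 8
PUSH 4  -> 8 4
ADD     -> 12
PUSH 36 -> 12 36
SUB     -> -24
PUSH 5  -> -24 5
ADD     -> -19
PUSH 8  -> -19 8
DIV     -> -2
POP     -> (empty)
PUSH -2 -> -2
DUP     -> -2 -2
ADD     -> -4
STORE 0 -> (empty)
PUSH 39 -> 39
PUSH -2 -> 39 -2

-4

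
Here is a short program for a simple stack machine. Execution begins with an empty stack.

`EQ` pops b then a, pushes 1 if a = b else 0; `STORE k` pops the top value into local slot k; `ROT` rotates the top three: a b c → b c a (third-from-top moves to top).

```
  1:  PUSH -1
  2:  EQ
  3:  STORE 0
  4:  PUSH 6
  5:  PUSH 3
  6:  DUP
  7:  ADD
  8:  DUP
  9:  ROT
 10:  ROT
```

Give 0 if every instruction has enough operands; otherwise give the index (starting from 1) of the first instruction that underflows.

PUSH -1 : [-1]
EQ  — needs 2 operands, stack has 1 → underflow

2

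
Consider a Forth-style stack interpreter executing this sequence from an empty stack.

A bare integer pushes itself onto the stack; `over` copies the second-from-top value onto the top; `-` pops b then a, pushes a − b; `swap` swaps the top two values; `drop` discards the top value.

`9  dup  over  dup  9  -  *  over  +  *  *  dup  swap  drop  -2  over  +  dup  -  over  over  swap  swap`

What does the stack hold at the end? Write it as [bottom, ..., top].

[729, 0, 729, 0]

9    : 9
dup  : 9 9
over : 9 9 9
dup  : 9 9 9 9
9    : 9 9 9 9 9
-    : 9 9 9 0
*    : 9 9 0
over : 9 9 0 9
+    : 9 9 9
*    : 9 81
*    : 729
dup  : 729 729
swap : 729 729
drop : 729
-2   : 729 -2
over : 729 -2 729
+    : 729 727
dup  : 729 727 727
-    : 729 0
over : 729 0 729
over : 729 0 729 0
swap : 729 0 0 729
swap : 729 0 729 0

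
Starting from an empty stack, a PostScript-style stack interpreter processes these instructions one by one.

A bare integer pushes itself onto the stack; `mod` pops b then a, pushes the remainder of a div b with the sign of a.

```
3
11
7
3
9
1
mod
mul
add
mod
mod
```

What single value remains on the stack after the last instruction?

3   -> 3
11  -> 3 11
7   -> 3 11 7
3   -> 3 11 7 3
9   -> 3 11 7 3 9
1   -> 3 11 7 3 9 1
mod -> 3 11 7 3 0
mul -> 3 11 7 0
add -> 3 11 7
mod -> 3 4
mod -> 3

3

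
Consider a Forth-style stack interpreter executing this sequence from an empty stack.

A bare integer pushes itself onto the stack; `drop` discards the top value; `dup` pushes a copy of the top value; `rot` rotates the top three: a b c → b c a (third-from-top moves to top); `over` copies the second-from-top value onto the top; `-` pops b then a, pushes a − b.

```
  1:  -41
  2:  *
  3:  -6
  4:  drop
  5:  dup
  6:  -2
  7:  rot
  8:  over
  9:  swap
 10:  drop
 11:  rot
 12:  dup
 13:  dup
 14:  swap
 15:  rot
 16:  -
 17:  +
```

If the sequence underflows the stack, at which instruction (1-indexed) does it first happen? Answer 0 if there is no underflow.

-41 : [-41]
*  — needs 2 operands, stack has 1 → underflow

2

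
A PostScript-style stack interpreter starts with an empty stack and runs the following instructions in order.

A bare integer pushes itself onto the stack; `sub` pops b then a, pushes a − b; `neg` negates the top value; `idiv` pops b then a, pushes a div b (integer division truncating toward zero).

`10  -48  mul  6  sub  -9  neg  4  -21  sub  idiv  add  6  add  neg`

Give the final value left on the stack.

10   : [10]
-48  : [10, -48]
mul  : [-480]
6    : [-480, 6]
sub  : [-486]
-9   : [-486, -9]
neg  : [-486, 9]
4    : [-486, 9, 4]
-21  : [-486, 9, 4, -21]
sub  : [-486, 9, 25]
idiv : [-486, 0]
add  : [-486]
6    : [-486, 6]
add  : [-480]
neg  : [480]

480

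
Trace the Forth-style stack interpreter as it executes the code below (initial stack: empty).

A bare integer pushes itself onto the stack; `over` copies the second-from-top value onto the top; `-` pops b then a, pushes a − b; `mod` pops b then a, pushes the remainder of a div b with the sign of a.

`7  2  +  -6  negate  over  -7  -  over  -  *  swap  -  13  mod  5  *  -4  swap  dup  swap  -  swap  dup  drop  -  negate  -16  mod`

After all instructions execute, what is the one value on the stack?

7       7
2       7 2
+       9
-6      9 -6
negate  9 6
over    9 6 9
-7      9 6 9 -7
-       9 6 16
over    9 6 16 6
-       9 6 10
*       9 60
swap    60 9
-       51
13      51 13
mod     12
5       12 5
*       60
-4      60 -4
swap    -4 60
dup     -4 60 60
swap    -4 60 60
-       -4 0
swap    0 -4
dup     0 -4 -4
drop    0 -4
-       4
negate  -4
-16     -4 -16
mod     -4

-4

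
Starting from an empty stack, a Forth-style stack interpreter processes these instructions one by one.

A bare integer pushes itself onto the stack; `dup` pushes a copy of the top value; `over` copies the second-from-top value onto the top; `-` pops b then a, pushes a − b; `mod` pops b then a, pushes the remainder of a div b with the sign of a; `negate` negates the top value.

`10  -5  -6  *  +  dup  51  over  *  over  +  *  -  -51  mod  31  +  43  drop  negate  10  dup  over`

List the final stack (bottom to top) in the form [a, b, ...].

[-1, 10, 10, 10]

10     → 10
-5     → 10 -5
-6     → 10 -5 -6
*      → 10 30
+      → 40
dup    → 40 40
51     → 40 40 51
over   → 40 40 51 40
*      → 40 40 2040
over   → 40 40 2040 40
+      → 40 40 2080
*      → 40 83200
-      → -83160
-51    → -83160 -51
mod    → -30
31     → -30 31
+      → 1
43     → 1 43
drop   → 1
negate → -1
10     → -1 10
dup    → -1 10 10
over   → -1 10 10 10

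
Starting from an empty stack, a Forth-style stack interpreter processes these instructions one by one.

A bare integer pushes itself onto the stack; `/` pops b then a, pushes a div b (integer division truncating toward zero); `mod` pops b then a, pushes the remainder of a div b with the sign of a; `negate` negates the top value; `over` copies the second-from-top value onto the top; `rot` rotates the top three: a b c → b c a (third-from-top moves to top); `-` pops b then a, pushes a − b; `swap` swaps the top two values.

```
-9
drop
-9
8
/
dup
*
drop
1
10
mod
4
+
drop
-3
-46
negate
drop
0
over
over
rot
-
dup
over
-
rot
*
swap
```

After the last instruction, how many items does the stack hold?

3

-9     → -9
drop   → (empty)
-9     → -9
8      → -9 8
/      → -1
dup    → -1 -1
*      → 1
drop   → (empty)
1      → 1
10     → 1 10
mod    → 1
4      → 1 4
+      → 5
drop   → (empty)
-3     → -3
-46    → -3 -46
negate → -3 46
drop   → -3
0      → -3 0
over   → -3 0 -3
over   → -3 0 -3 0
rot    → -3 -3 0 0
-      → -3 -3 0
dup    → -3 -3 0 0
over   → -3 -3 0 0 0
-      → -3 -3 0 0
rot    → -3 0 0 -3
*      → -3 0 0
swap   → -3 0 0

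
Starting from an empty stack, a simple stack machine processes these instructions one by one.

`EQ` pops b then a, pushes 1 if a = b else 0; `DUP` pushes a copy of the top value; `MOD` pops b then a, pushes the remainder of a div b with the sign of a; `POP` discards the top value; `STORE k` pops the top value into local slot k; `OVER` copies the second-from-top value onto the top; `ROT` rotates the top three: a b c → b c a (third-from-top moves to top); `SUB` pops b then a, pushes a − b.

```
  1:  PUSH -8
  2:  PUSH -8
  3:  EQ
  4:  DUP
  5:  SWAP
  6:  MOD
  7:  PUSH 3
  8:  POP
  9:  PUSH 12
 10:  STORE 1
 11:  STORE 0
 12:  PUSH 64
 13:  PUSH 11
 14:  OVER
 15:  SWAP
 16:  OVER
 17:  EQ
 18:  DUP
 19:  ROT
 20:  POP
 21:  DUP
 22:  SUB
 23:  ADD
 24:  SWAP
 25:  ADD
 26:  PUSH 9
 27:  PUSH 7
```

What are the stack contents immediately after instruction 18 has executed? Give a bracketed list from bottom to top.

PUSH -8 -> -8
PUSH -8 -> -8 -8
EQ      -> 1
DUP     -> 1 1
SWAP    -> 1 1
MOD     -> 0
PUSH 3  -> 0 3
POP     -> 0
PUSH 12 -> 0 12
STORE 1 -> 0
STORE 0 -> (empty)
PUSH 64 -> 64
PUSH 11 -> 64 11
OVER    -> 64 11 64
SWAP    -> 64 64 11
OVER    -> 64 64 11 64
EQ      -> 64 64 0
DUP     -> 64 64 0 0

[64, 64, 0, 0]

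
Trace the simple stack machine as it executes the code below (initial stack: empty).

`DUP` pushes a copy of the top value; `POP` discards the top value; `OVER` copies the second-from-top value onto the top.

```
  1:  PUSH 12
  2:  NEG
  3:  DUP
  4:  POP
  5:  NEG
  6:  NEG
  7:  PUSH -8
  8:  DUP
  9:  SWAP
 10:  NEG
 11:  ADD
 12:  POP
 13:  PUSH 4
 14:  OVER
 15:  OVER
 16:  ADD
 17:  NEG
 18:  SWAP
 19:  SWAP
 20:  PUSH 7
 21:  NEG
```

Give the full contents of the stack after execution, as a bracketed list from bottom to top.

PUSH 12 -> 12
NEG     -> -12
DUP     -> -12 -12
POP     -> -12
NEG     -> 12
NEG     -> -12
PUSH -8 -> -12 -8
DUP     -> -12 -8 -8
SWAP    -> -12 -8 -8
NEG     -> -12 -8 8
ADD     -> -12 0
POP     -> -12
PUSH 4  -> -12 4
OVER    -> -12 4 -12
OVER    -> -12 4 -12 4
ADD     -> -12 4 -8
NEG     -> -12 4 8
SWAP    -> -12 8 4
SWAP    -> -12 4 8
PUSH 7  -> -12 4 8 7
NEG     -> -12 4 8 -7

[-12, 4, 8, -7]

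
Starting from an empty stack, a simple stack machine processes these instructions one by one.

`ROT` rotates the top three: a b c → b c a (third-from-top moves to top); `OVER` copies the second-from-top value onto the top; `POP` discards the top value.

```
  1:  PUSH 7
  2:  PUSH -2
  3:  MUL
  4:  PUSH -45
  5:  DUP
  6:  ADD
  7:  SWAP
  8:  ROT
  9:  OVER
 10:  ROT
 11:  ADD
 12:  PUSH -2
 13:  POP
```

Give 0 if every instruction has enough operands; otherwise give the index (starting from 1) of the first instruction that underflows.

PUSH 7   -> [7]
PUSH -2  -> [7, -2]
MUL      -> [-14]
PUSH -45 -> [-14, -45]
DUP      -> [-14, -45, -45]
ADD      -> [-14, -90]
SWAP     -> [-90, -14]
ROT  — needs 3 operands, stack has 2 → underflow

8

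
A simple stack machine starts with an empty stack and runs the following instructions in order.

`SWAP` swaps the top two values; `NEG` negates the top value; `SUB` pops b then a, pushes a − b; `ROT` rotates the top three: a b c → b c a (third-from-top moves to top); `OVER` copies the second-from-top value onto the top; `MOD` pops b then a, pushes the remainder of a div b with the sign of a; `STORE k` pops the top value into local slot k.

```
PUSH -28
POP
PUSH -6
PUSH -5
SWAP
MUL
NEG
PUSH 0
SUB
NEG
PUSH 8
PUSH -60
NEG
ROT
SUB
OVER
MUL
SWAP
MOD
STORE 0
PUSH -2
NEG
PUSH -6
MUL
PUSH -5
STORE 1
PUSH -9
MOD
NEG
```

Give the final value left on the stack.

3

PUSH -28 → -28
POP      → (empty)
PUSH -6  → -6
PUSH -5  → -6 -5
SWAP     → -5 -6
MUL      → 30
NEG      → -30
PUSH 0   → -30 0
SUB      → -30
NEG      → 30
PUSH 8   → 30 8
PUSH -60 → 30 8 -60
NEG      → 30 8 60
ROT      → 8 60 30
SUB      → 8 30
OVER     → 8 30 8
MUL      → 8 240
SWAP     → 240 8
MOD      → 0
STORE 0  → (empty)
PUSH -2  → -2
NEG      → 2
PUSH -6  → 2 -6
MUL      → -12
PUSH -5  → -12 -5
STORE 1  → -12
PUSH -9  → -12 -9
MOD      → -3
NEG      → 3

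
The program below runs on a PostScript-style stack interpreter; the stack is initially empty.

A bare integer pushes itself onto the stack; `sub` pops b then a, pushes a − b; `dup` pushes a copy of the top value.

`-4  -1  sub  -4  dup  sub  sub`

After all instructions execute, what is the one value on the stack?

-3

-4  -> -4
-1  -> -4 -1
sub -> -3
-4  -> -3 -4
dup -> -3 -4 -4
sub -> -3 0
sub -> -3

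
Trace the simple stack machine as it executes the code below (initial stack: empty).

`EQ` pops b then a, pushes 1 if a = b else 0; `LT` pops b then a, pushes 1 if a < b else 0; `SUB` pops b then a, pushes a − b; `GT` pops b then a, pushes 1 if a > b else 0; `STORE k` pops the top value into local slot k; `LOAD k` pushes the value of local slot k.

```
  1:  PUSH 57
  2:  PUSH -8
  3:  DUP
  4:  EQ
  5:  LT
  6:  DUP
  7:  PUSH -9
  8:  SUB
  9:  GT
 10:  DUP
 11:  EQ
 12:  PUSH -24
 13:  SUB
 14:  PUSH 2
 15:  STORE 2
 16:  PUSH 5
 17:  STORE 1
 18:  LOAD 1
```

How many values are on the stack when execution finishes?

PUSH 57  -> [57]
PUSH -8  -> [57, -8]
DUP      -> [57, -8, -8]
EQ       -> [57, 1]
LT       -> [0]
DUP      -> [0, 0]
PUSH -9  -> [0, 0, -9]
SUB      -> [0, 9]
GT       -> [0]
DUP      -> [0, 0]
EQ       -> [1]
PUSH -24 -> [1, -24]
SUB      -> [25]
PUSH 2   -> [25, 2]
STORE 2  -> [25]
PUSH 5   -> [25, 5]
STORE 1  -> [25]
LOAD 1   -> [25, 5]

2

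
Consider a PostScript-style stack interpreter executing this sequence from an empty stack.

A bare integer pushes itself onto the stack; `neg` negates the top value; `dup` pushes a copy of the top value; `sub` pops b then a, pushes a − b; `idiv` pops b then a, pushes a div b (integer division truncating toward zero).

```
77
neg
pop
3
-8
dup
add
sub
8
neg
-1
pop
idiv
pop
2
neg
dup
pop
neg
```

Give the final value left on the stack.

77   -> 77
neg  -> -77
pop  -> (empty)
3    -> 3
-8   -> 3 -8
dup  -> 3 -8 -8
add  -> 3 -16
sub  -> 19
8    -> 19 8
neg  -> 19 -8
-1   -> 19 -8 -1
pop  -> 19 -8
idiv -> -2
pop  -> (empty)
2    -> 2
neg  -> -2
dup  -> -2 -2
pop  -> -2
neg  -> 2

2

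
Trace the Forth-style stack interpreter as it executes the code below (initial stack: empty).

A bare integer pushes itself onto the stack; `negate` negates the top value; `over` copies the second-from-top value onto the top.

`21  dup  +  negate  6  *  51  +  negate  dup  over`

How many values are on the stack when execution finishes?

21     : 21
dup    : 21 21
+      : 42
negate : -42
6      : -42 6
*      : -252
51     : -252 51
+      : -201
negate : 201
dup    : 201 201
over   : 201 201 201

3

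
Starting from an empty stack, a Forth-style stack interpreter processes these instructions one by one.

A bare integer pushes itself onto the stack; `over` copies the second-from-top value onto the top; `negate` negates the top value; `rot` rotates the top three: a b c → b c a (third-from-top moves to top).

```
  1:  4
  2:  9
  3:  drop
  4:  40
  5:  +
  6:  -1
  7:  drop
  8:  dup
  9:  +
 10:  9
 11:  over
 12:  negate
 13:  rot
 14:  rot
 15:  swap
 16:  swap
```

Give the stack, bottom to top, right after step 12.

4       [4]
9       [4, 9]
drop    [4]
40      [4, 40]
+       [44]
-1      [44, -1]
drop    [44]
dup     [44, 44]
+       [88]
9       [88, 9]
over    [88, 9, 88]
negate  [88, 9, -88]

[88, 9, -88]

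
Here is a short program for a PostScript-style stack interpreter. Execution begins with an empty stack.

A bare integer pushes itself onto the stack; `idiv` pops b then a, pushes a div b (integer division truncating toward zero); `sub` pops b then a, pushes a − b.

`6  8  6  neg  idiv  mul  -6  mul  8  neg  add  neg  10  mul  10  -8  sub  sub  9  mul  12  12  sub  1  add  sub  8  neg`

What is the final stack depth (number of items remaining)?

2

6     6
8     6 8
6     6 8 6
neg   6 8 -6
idiv  6 -1
mul   -6
-6    -6 -6
mul   36
8     36 8
neg   36 -8
add   28
neg   -28
10    -28 10
mul   -280
10    -280 10
-8    -280 10 -8
sub   -280 18
sub   -298
9     -298 9
mul   -2682
12    -2682 12
12    -2682 12 12
sub   -2682 0
1     -2682 0 1
add   -2682 1
sub   -2683
8     -2683 8
neg   -2683 -8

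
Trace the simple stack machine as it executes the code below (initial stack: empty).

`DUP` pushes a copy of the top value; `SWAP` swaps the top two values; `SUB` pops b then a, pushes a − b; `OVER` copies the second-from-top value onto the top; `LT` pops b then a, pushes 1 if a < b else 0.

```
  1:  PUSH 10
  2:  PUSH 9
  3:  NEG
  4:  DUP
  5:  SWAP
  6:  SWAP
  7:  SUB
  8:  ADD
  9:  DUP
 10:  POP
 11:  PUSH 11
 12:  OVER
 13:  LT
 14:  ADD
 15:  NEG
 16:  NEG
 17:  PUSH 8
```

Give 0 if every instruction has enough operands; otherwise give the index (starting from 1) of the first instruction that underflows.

PUSH 10 -> 10
PUSH 9  -> 10 9
NEG     -> 10 -9
DUP     -> 10 -9 -9
SWAP    -> 10 -9 -9
SWAP    -> 10 -9 -9
SUB     -> 10 0
ADD     -> 10
DUP     -> 10 10
POP     -> 10
PUSH 11 -> 10 11
OVER    -> 10 11 10
LT      -> 10 0
ADD     -> 10
NEG     -> -10
NEG     -> 10
PUSH 8  -> 10 8

0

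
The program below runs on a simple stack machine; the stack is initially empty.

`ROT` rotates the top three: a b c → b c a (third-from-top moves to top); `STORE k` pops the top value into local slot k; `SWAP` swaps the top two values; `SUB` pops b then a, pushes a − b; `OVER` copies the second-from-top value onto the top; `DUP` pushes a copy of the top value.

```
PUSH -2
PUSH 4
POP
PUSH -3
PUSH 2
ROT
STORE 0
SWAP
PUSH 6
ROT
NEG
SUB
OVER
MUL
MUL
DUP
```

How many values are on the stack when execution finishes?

2

PUSH -2 → -2
PUSH 4  → -2 4
POP     → -2
PUSH -3 → -2 -3
PUSH 2  → -2 -3 2
ROT     → -3 2 -2
STORE 0 → -3 2
SWAP    → 2 -3
PUSH 6  → 2 -3 6
ROT     → -3 6 2
NEG     → -3 6 -2
SUB     → -3 8
OVER    → -3 8 -3
MUL     → -3 -24
MUL     → 72
DUP     → 72 72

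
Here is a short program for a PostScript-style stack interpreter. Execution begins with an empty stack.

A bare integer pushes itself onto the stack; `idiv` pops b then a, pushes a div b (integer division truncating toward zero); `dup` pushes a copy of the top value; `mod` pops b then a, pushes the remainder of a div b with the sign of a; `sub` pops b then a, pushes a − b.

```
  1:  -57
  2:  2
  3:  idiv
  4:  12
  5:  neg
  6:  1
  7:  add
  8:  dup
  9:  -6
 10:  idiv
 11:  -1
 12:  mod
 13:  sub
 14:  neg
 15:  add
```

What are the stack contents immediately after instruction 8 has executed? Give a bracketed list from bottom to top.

-57   [-57]
2     [-57, 2]
idiv  [-28]
12    [-28, 12]
neg   [-28, -12]
1     [-28, -12, 1]
add   [-28, -11]
dup   [-28, -11, -11]

[-28, -11, -11]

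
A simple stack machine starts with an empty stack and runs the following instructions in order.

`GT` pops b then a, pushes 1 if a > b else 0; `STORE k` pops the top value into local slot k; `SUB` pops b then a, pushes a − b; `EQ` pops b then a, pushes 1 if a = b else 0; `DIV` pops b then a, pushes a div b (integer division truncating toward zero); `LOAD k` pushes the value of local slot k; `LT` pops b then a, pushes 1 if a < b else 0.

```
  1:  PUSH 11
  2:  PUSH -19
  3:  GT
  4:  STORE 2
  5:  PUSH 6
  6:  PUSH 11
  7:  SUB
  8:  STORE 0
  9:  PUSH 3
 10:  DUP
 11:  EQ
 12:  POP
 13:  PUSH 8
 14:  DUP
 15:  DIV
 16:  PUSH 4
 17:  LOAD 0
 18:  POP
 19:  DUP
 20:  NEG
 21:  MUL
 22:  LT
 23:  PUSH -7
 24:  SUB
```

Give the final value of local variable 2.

1

PUSH 11  : 11
PUSH -19 : 11 -19
GT       : 1
STORE 2  : (empty)
PUSH 6   : 6
PUSH 11  : 6 11
SUB      : -5
STORE 0  : (empty)
PUSH 3   : 3
DUP      : 3 3
EQ       : 1
POP      : (empty)
PUSH 8   : 8
DUP      : 8 8
DIV      : 1
PUSH 4   : 1 4
LOAD 0   : 1 4 -5
POP      : 1 4
DUP      : 1 4 4
NEG      : 1 4 -4
MUL      : 1 -16
LT       : 0
PUSH -7  : 0 -7
SUB      : 7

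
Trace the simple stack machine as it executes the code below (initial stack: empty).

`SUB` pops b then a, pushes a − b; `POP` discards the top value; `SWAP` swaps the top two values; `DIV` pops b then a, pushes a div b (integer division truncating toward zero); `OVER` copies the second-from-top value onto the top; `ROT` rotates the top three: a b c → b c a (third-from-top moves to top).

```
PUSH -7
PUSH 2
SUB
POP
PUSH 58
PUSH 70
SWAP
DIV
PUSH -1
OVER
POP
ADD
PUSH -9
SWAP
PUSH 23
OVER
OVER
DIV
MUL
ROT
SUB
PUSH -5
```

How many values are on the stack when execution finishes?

PUSH -7 : [-7]
PUSH 2  : [-7, 2]
SUB     : [-9]
POP     : []
PUSH 58 : [58]
PUSH 70 : [58, 70]
SWAP    : [70, 58]
DIV     : [1]
PUSH -1 : [1, -1]
OVER    : [1, -1, 1]
POP     : [1, -1]
ADD     : [0]
PUSH -9 : [0, -9]
SWAP    : [-9, 0]
PUSH 23 : [-9, 0, 23]
OVER    : [-9, 0, 23, 0]
OVER    : [-9, 0, 23, 0, 23]
DIV     : [-9, 0, 23, 0]
MUL     : [-9, 0, 0]
ROT     : [0, 0, -9]
SUB     : [0, 9]
PUSH -5 : [0, 9, -5]

3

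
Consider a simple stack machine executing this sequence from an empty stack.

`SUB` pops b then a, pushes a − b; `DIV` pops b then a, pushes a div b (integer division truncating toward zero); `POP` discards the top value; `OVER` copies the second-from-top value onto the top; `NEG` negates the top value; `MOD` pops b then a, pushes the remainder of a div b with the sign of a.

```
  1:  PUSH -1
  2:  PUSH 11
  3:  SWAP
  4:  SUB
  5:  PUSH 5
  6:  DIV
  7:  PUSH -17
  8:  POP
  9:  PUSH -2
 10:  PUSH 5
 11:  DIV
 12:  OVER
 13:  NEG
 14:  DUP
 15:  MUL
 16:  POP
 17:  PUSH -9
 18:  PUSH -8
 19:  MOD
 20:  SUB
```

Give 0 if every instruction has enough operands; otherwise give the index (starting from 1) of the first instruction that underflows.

0

PUSH -1   [-1]
PUSH 11   [-1, 11]
SWAP      [11, -1]
SUB       [12]
PUSH 5    [12, 5]
DIV       [2]
PUSH -17  [2, -17]
POP       [2]
PUSH -2   [2, -2]
PUSH 5    [2, -2, 5]
DIV       [2, 0]
OVER      [2, 0, 2]
NEG       [2, 0, -2]
DUP       [2, 0, -2, -2]
MUL       [2, 0, 4]
POP       [2, 0]
PUSH -9   [2, 0, -9]
PUSH -8   [2, 0, -9, -8]
MOD       [2, 0, -1]
SUB       [2, 1]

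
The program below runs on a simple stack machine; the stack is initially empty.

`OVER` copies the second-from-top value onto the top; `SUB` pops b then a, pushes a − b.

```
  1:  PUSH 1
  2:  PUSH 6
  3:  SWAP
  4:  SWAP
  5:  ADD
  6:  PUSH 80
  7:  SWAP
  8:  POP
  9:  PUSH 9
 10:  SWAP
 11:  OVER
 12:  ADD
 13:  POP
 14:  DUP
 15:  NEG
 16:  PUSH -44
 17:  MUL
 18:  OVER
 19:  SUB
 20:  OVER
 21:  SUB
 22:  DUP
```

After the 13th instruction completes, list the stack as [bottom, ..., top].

[9]

PUSH 1  : [1]
PUSH 6  : [1, 6]
SWAP    : [6, 1]
SWAP    : [1, 6]
ADD     : [7]
PUSH 80 : [7, 80]
SWAP    : [80, 7]
POP     : [80]
PUSH 9  : [80, 9]
SWAP    : [9, 80]
OVER    : [9, 80, 9]
ADD     : [9, 89]
POP     : [9]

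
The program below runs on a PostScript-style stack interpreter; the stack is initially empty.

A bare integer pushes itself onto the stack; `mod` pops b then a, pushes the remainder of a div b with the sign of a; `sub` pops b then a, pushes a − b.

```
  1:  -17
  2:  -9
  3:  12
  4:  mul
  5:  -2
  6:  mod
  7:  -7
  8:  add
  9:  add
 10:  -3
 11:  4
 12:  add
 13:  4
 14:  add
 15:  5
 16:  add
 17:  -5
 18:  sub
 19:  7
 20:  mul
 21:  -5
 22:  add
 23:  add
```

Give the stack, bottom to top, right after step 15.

[-24, 5, 5]

-17 : [-17]
-9  : [-17, -9]
12  : [-17, -9, 12]
mul : [-17, -108]
-2  : [-17, -108, -2]
mod : [-17, 0]
-7  : [-17, 0, -7]
add : [-17, -7]
add : [-24]
-3  : [-24, -3]
4   : [-24, -3, 4]
add : [-24, 1]
4   : [-24, 1, 4]
add : [-24, 5]
5   : [-24, 5, 5]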